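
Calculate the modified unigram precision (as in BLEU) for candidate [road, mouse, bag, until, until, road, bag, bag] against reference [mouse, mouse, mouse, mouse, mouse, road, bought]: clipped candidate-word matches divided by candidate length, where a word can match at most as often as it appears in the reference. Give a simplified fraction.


Reference word counts: {'bought': 1, 'mouse': 5, 'road': 1}
Checking each candidate word (with clipping):
  'road' -> in reference (ref count 1, used 1/1) -> match (matches: 1)
  'mouse' -> in reference (ref count 5, used 1/5) -> match (matches: 2)
  'bag' -> not in reference -> no match (matches: 2)
  'until' -> not in reference -> no match (matches: 2)
  'until' -> not in reference -> no match (matches: 2)
  'road' -> ref count 1 already used up (1/1) -> clipped, no match (matches: 2)
  'bag' -> not in reference -> no match (matches: 2)
  'bag' -> not in reference -> no match (matches: 2)
Clipped matches: 2, Candidate length: 8
Precision = 2/8 = 1/4

1/4


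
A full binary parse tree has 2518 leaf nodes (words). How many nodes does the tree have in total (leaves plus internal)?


Leaf nodes (terminals): 2518
Internal nodes = n - 1 = 2518 - 1 = 2517
Total = leaves + internal = 2518 + 2517 = 5035

5035


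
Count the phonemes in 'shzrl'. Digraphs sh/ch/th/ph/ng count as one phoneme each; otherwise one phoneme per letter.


Parsing 'shzrl' greedily, digraphs first:
  'sh' -> digraph (1 consonant phoneme) (phonemes so far: 1)
  'z' -> consonant phoneme (phonemes so far: 2)
  'r' -> consonant phoneme (phonemes so far: 3)
  'l' -> consonant phoneme (phonemes so far: 4)
Total phonemes: 4

4


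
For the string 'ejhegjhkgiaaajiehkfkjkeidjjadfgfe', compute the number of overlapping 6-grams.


String 'ejhegjhkgiaaajiehkfkjkeidjjadfgfe' has length L = 33.
Number of overlapping n-grams = L - n + 1
Substituting: 33 - 6 + 1 = 28

28


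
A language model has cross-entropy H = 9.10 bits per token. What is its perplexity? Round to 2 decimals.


Perplexity formula: PP = 2^H
H = 9.10
PP = 2^9.10
Decompose: 2^9.10 = 2^9 * 2^0.10
2^9 = 512, 2^0.10 ~ 1.0717735
PP ~ 512 * 1.0717735 = 548.7480320
Rounded to 2 decimals: 548.75

548.75


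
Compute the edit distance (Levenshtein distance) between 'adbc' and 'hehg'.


Building DP table for s1='adbc' (len 4) and s2='hehg' (len 4):
       h  e  h  g
    0  1  2  3  4
  a 1  1  2  3  4
  d 2  2  2  3  4
  b 3  3  3  3  4
  c 4  4  4  4  4
Edit distance = dp[4][4] = 4

4


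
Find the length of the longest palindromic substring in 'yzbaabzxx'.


Scanning 'yzbaabzxx' for palindromic substrings.
Substring at positions 1-6: 'zbaabz'.
Check: reverse('zbaabz') = 'zbaabz' -> palindrome confirmed.
Neighbouring characters ('y' / 'x') break symmetry, so it cannot extend further.
No longer palindromic substring exists; longest length = 6

6


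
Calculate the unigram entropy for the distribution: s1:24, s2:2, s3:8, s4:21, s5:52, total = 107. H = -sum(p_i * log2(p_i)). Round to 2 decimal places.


Computing entropy H = -sum(p_i * log2(p_i)):
  s1: p = 24/107 = 0.2243, -p*log2(p) = 0.4837
  s2: p = 2/107 = 0.0187, -p*log2(p) = 0.1073
  s3: p = 8/107 = 0.0748, -p*log2(p) = 0.2797
  s4: p = 21/107 = 0.1963, -p*log2(p) = 0.4610
  s5: p = 52/107 = 0.4860, -p*log2(p) = 0.5059
H = sum of terms = 1.8376
Rounded to 2 decimals: 1.84

1.84


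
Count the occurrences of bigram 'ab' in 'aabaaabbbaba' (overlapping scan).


Scanning 'aabaaabbbaba' for bigram 'ab':
  Position 0: 'aa' -> no
  Position 1: 'ab' -> MATCH
  Position 2: 'ba' -> no
  Position 3: 'aa' -> no
  Position 4: 'aa' -> no
  Position 5: 'ab' -> MATCH
  Position 6: 'bb' -> no
  Position 7: 'bb' -> no
  Position 8: 'ba' -> no
  Position 9: 'ab' -> MATCH
  Position 10: 'ba' -> no
Total matches: 3

3


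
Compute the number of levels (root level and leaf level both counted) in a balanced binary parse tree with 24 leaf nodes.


In a balanced binary tree with n leaves the deepest leaf is ceil(log2(n)) edges below the root,
so counting node levels inclusive of root and leaves gives ceil(log2(n)) + 1 levels.
log2(24) = 4.5850
ceil(4.5850) = 5
levels = 5 + 1 = 6

6


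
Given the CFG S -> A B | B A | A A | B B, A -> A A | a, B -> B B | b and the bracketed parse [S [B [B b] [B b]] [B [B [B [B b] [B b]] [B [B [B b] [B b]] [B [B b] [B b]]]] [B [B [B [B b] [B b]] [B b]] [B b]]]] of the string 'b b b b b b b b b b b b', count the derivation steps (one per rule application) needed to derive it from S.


Every bracketed nonterminal node [X ...] in the tree is produced by exactly one rule application.
Reading the tree off as a leftmost derivation:
  Step 1: S  =>  B B   (applied S -> B B)
  Step 2: B B  =>  B B B   (applied B -> B B)
  Step 3: B B B  =>  b B B   (applied B -> b)
  Step 4: b B B  =>  b b B   (applied B -> b)
  Step 5: b b B  =>  b b B B   (applied B -> B B)
  Step 6: b b B B  =>  b b B B B   (applied B -> B B)
  Step 7: b b B B B  =>  b b B B B B   (applied B -> B B)
  Step 8: b b B B B B  =>  b b b B B B   (applied B -> b)
  Step 9: b b b B B B  =>  b b b b B B   (applied B -> b)
  Step 10: b b b b B B  =>  b b b b B B B   (applied B -> B B)
  Step 11: b b b b B B B  =>  b b b b B B B B   (applied B -> B B)
  Step 12: b b b b B B B B  =>  b b b b b B B B   (applied B -> b)
  Step 13: b b b b b B B B  =>  b b b b b b B B   (applied B -> b)
  Step 14: b b b b b b B B  =>  b b b b b b B B B   (applied B -> B B)
  Step 15: b b b b b b B B B  =>  b b b b b b b B B   (applied B -> b)
  Step 16: b b b b b b b B B  =>  b b b b b b b b B   (applied B -> b)
  Step 17: b b b b b b b b B  =>  b b b b b b b b B B   (applied B -> B B)
  Step 18: b b b b b b b b B B  =>  b b b b b b b b B B B   (applied B -> B B)
  Step 19: b b b b b b b b B B B  =>  b b b b b b b b B B B B   (applied B -> B B)
  Step 20: b b b b b b b b B B B B  =>  b b b b b b b b b B B B   (applied B -> b)
  Step 21: b b b b b b b b b B B B  =>  b b b b b b b b b b B B   (applied B -> b)
  Step 22: b b b b b b b b b b B B  =>  b b b b b b b b b b b B   (applied B -> b)
  Step 23: b b b b b b b b b b b B  =>  b b b b b b b b b b b b   (applied B -> b)
Final yield: b b b b b b b b b b b b
Total rewrite steps: 23

23


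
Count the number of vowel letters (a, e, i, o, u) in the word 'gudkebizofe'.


Scanning each character of 'gudkebizofe':
  Position 1: 'g' -> consonant (running count: 0)
  Position 2: 'u' -> vowel (running count: 1)
  Position 3: 'd' -> consonant (running count: 1)
  Position 4: 'k' -> consonant (running count: 1)
  Position 5: 'e' -> vowel (running count: 2)
  Position 6: 'b' -> consonant (running count: 2)
  Position 7: 'i' -> vowel (running count: 3)
  Position 8: 'z' -> consonant (running count: 3)
  Position 9: 'o' -> vowel (running count: 4)
  Position 10: 'f' -> consonant (running count: 4)
  Position 11: 'e' -> vowel (running count: 5)
Total vowels: 5

5


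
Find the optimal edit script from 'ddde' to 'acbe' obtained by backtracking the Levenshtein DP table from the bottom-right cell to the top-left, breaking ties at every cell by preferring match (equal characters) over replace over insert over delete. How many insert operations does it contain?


Edit distance = 3. Backtracking from cell (4, 4) with preference match > replace > insert > delete,
then listing the resulting alignment 'ddde' -> 'acbe' left to right:
  Step 1: replace d->a
  Step 2: replace d->c
  Step 3: replace d->b
  Step 4: keep 'e'
Total insertions: 0

0


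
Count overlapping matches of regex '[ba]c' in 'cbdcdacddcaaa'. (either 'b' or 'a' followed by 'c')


Pattern: [ba]c means either 'b' or 'a' followed by 'c'.
Scanning 'cbdcdacddcaaa' position-by-position:
  Pos 0: window 'cb' -> no
  Pos 1: window 'bd' -> no
  Pos 2: window 'dc' -> no
  Pos 3: window 'cd' -> no
  Pos 4: window 'da' -> no
  Pos 5: window 'ac' -> MATCH
  Pos 6: window 'cd' -> no
  Pos 7: window 'dd' -> no
  Pos 8: window 'dc' -> no
  Pos 9: window 'ca' -> no
  Pos 10: window 'aa' -> no
  Pos 11: window 'aa' -> no
  Pos 12: window 'a' -> no
Total matches: 1

1


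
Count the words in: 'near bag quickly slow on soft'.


Counting words by splitting on spaces:
  Word 1: 'near'
  Word 2: 'bag'
  Word 3: 'quickly'
  Word 4: 'slow'
  Word 5: 'on'
  Word 6: 'soft'
Total words: 6

6


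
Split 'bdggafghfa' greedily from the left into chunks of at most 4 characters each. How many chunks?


'bdggafghfa' has 10 characters.
Chunking with max size 4:
  Chunk 1: 'bdgg' (positions 0-3)
  Chunk 2: 'afgh' (positions 4-7)
  Chunk 3: 'fa' (positions 8-9)
Total chunks: ceil(10 / 4) = 3

3


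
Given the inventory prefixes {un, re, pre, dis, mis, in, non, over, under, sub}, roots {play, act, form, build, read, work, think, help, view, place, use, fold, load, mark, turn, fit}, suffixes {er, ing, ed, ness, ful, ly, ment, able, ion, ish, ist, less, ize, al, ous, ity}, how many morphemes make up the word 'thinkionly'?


Segmenting 'thinkionly' against the inventory:
  'think' -> root (morpheme 1)
  'ion' -> suffix (morpheme 2)
  'ly' -> suffix (morpheme 3)
Total morphemes: 3

3


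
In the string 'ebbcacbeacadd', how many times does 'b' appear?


Scanning 'ebbcacbeacadd' for 'b':
  Position 1: 'b' -> MATCH (count: 1)
  Position 2: 'b' -> MATCH (count: 2)
  Position 6: 'b' -> MATCH (count: 3)
Total occurrences of 'b': 3

3


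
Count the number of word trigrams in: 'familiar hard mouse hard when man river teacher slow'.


Word trigrams from [9] words:
  Trigram 1: (familiar hard mouse)
  Trigram 2: (hard mouse hard)
  Trigram 3: (mouse hard when)
  Trigram 4: (hard when man)
  Trigram 5: (when man river)
  Trigram 6: (man river teacher)
  Trigram 7: (river teacher slow)
Total word trigrams: 9 - 2 = 7

7


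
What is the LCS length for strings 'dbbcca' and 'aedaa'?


DP table for LCS of 'dbbcca' and 'aedaa':
       a  e  d  a  a
    0  0  0  0  0  0
  d 0  0  0  1  1  1
  b 0  0  0  1  1  1
  b 0  0  0  1  1  1
  c 0  0  0  1  1  1
  c 0  0  0  1  1  1
  a 0  1  1  1  2  2
LCS: 'da'
LCS length = 2

2


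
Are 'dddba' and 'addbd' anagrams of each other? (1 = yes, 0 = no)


Sort characters of 'dddba': 'abddd'
Sort characters of 'addbd': 'abddd'
Sorted forms match -> they ARE anagrams
Result: 1

1


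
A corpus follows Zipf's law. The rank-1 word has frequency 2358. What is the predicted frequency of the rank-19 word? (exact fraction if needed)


Zipf's law: freq(rank) = f1 / rank
f1 = 2358, rank = 19
freq = 2358 / 19
GCD(2358, 19) = 1
Simplified: 2358/19

2358/19


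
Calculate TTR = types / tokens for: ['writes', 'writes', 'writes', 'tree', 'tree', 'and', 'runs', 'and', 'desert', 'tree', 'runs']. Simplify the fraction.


Tokens: 11
Unique types: ('and', 'desert', 'runs', 'tree', 'writes') = 5
TTR = 5/11
Already in lowest terms.

5/11


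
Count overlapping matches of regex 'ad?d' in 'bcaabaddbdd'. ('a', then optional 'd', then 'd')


Pattern: ad?d means 'a', then optional 'd', then 'd'.
Scanning 'bcaabaddbdd' position-by-position:
  Pos 0: window 'bca' -> no
  Pos 1: window 'caa' -> no
  Pos 2: window 'aab' -> no
  Pos 3: window 'aba' -> no
  Pos 4: window 'bad' -> no
  Pos 5: window 'add' -> MATCH
  Pos 6: window 'ddb' -> no
  Pos 7: window 'dbd' -> no
  Pos 8: window 'bdd' -> no
  Pos 9: window 'dd' -> no
  Pos 10: window 'd' -> no
Total matches: 1

1


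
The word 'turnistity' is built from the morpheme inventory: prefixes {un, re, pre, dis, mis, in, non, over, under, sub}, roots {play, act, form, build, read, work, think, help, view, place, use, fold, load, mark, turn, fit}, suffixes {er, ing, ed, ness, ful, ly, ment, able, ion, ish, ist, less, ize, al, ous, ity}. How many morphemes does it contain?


Segmenting 'turnistity' against the inventory:
  'turn' -> root (morpheme 1)
  'ist' -> suffix (morpheme 2)
  'ity' -> suffix (morpheme 3)
Total morphemes: 3

3


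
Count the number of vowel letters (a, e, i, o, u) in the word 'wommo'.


Scanning each character of 'wommo':
  Position 1: 'w' -> consonant (running count: 0)
  Position 2: 'o' -> vowel (running count: 1)
  Position 3: 'm' -> consonant (running count: 1)
  Position 4: 'm' -> consonant (running count: 1)
  Position 5: 'o' -> vowel (running count: 2)
Total vowels: 2

2


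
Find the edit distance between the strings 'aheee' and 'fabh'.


Building DP table for s1='aheee' (len 5) and s2='fabh' (len 4):
       f  a  b  h
    0  1  2  3  4
  a 1  1  1  2  3
  h 2  2  2  2  2
  e 3  3  3  3  3
  e 4  4  4  4  4
  e 5  5  5  5  5
Edit distance = dp[5][4] = 5

5


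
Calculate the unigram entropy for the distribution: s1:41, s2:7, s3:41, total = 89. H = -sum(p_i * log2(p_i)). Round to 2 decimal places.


Computing entropy H = -sum(p_i * log2(p_i)):
  s1: p = 41/89 = 0.4607, -p*log2(p) = 0.5151
  s2: p = 7/89 = 0.0787, -p*log2(p) = 0.2885
  s3: p = 41/89 = 0.4607, -p*log2(p) = 0.5151
H = sum of terms = 1.3187
Rounded to 2 decimals: 1.32

1.32


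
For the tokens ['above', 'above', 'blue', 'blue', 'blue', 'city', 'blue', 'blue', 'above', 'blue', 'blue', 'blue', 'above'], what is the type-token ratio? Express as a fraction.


Tokens: 13
Unique types: ('above', 'blue', 'city') = 3
TTR = 3/13
Already in lowest terms.

3/13


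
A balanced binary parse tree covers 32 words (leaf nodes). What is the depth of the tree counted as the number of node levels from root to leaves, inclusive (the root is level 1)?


In a balanced binary tree with n leaves the deepest leaf is ceil(log2(n)) edges below the root,
so counting node levels inclusive of root and leaves gives ceil(log2(n)) + 1 levels.
log2(32) = 5.0000
ceil(5.0000) = 5
levels = 5 + 1 = 6

6


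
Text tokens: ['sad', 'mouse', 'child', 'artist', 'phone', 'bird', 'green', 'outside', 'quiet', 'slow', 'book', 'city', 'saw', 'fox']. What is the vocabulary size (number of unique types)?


Listing all tokens and tracking unique types:
  Token 1: 'sad' -> NEW (unique so far: 1)
  Token 2: 'mouse' -> NEW (unique so far: 2)
  Token 3: 'child' -> NEW (unique so far: 3)
  Token 4: 'artist' -> NEW (unique so far: 4)
  Token 5: 'phone' -> NEW (unique so far: 5)
  Token 6: 'bird' -> NEW (unique so far: 6)
  Token 7: 'green' -> NEW (unique so far: 7)
  Token 8: 'outside' -> NEW (unique so far: 8)
  Token 9: 'quiet' -> NEW (unique so far: 9)
  Token 10: 'slow' -> NEW (unique so far: 10)
  Token 11: 'book' -> NEW (unique so far: 11)
  Token 12: 'city' -> NEW (unique so far: 12)
  Token 13: 'saw' -> NEW (unique so far: 13)
  Token 14: 'fox' -> NEW (unique so far: 14)
Unique types: ('artist', 'bird', 'book', 'child', 'city', 'fox', 'green', 'mouse', 'outside', 'phone', 'quiet', 'sad', 'saw', 'slow')
Vocabulary size: 14

14


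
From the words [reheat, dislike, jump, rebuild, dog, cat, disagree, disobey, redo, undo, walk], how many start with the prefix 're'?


Checking each word for prefix 're':
  'reheat' -> YES, starts with 're' (count: 1)
  'dislike' -> no (count: 1)
  'jump' -> no (count: 1)
  'rebuild' -> YES, starts with 're' (count: 2)
  'dog' -> no (count: 2)
  'cat' -> no (count: 2)
  'disagree' -> no (count: 2)
  'disobey' -> no (count: 2)
  'redo' -> YES, starts with 're' (count: 3)
  'undo' -> no (count: 3)
  'walk' -> no (count: 3)
Total with prefix 're': 3

3


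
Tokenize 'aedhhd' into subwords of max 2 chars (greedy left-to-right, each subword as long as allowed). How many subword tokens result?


'aedhhd' has 6 characters.
Chunking with max size 2:
  Chunk 1: 'ae' (positions 0-1)
  Chunk 2: 'dh' (positions 2-3)
  Chunk 3: 'hd' (positions 4-5)
Total chunks: ceil(6 / 2) = 3

3


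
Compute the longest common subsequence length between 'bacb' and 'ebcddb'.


DP table for LCS of 'bacb' and 'ebcddb':
       e  b  c  d  d  b
    0  0  0  0  0  0  0
  b 0  0  1  1  1  1  1
  a 0  0  1  1  1  1  1
  c 0  0  1  2  2  2  2
  b 0  0  1  2  2  2  3
LCS: 'bcb'
LCS length = 3

3


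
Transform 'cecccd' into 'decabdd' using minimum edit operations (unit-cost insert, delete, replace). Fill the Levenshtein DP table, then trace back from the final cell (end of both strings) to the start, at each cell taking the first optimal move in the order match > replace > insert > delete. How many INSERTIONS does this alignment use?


Edit distance = 4. Backtracking from cell (6, 7) with preference match > replace > insert > delete,
then listing the resulting alignment 'cecccd' -> 'decabdd' left to right:
  Step 1: replace c->d
  Step 2: keep 'e'
  Step 3: keep 'c'
  Step 4: insert 'a' [insertion #1]
  Step 5: replace c->b
  Step 6: replace c->d
  Step 7: keep 'd'
Total insertions: 1

1


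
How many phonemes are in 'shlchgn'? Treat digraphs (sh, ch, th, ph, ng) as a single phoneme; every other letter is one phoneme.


Parsing 'shlchgn' greedily, digraphs first:
  'sh' -> digraph (1 consonant phoneme) (phonemes so far: 1)
  'l' -> consonant phoneme (phonemes so far: 2)
  'ch' -> digraph (1 consonant phoneme) (phonemes so far: 3)
  'g' -> consonant phoneme (phonemes so far: 4)
  'n' -> consonant phoneme (phonemes so far: 5)
Total phonemes: 5

5


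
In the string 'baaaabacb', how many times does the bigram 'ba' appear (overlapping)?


Scanning 'baaaabacb' for bigram 'ba':
  Position 0: 'ba' -> MATCH
  Position 1: 'aa' -> no
  Position 2: 'aa' -> no
  Position 3: 'aa' -> no
  Position 4: 'ab' -> no
  Position 5: 'ba' -> MATCH
  Position 6: 'ac' -> no
  Position 7: 'cb' -> no
Total matches: 2

2


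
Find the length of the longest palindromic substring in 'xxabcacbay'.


Scanning 'xxabcacbay' for palindromic substrings.
Substring at positions 2-8: 'abcacba'.
Check: reverse('abcacba') = 'abcacba' -> palindrome confirmed.
Neighbouring characters ('x' / 'y') break symmetry, so it cannot extend further.
No longer palindromic substring exists; longest length = 7

7


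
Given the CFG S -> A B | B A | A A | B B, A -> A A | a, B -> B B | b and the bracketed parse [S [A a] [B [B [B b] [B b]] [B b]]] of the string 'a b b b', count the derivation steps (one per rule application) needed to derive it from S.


Every bracketed nonterminal node [X ...] in the tree is produced by exactly one rule application.
Reading the tree off as a leftmost derivation:
  Step 1: S  =>  A B   (applied S -> A B)
  Step 2: A B  =>  a B   (applied A -> a)
  Step 3: a B  =>  a B B   (applied B -> B B)
  Step 4: a B B  =>  a B B B   (applied B -> B B)
  Step 5: a B B B  =>  a b B B   (applied B -> b)
  Step 6: a b B B  =>  a b b B   (applied B -> b)
  Step 7: a b b B  =>  a b b b   (applied B -> b)
Final yield: a b b b
Total rewrite steps: 7

7


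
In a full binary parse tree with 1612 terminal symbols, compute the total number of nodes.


Leaf nodes (terminals): 1612
Internal nodes = n - 1 = 1612 - 1 = 1611
Total = leaves + internal = 1612 + 1611 = 3223

3223


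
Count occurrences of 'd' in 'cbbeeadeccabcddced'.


Scanning 'cbbeeadeccabcddced' for 'd':
  Position 6: 'd' -> MATCH (count: 1)
  Position 13: 'd' -> MATCH (count: 2)
  Position 14: 'd' -> MATCH (count: 3)
  Position 17: 'd' -> MATCH (count: 4)
Total occurrences of 'd': 4

4


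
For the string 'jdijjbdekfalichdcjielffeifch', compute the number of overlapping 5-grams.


String 'jdijjbdekfalichdcjielffeifch' has length L = 28.
Number of overlapping n-grams = L - n + 1
Substituting: 28 - 5 + 1 = 24

24


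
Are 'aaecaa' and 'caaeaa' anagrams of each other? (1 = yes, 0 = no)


Sort characters of 'aaecaa': 'aaaace'
Sort characters of 'caaeaa': 'aaaace'
Sorted forms match -> they ARE anagrams
Result: 1

1


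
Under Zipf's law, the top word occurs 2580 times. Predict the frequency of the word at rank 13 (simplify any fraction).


Zipf's law: freq(rank) = f1 / rank
f1 = 2580, rank = 13
freq = 2580 / 13
GCD(2580, 13) = 1
Simplified: 2580/13

2580/13


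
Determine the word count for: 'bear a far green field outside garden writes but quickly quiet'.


Counting words by splitting on spaces:
  Word 1: 'bear'
  Word 2: 'a'
  Word 3: 'far'
  Word 4: 'green'
  Word 5: 'field'
  Word 6: 'outside'
  Word 7: 'garden'
  Word 8: 'writes'
  Word 9: 'but'
  Word 10: 'quickly'
  Word 11: 'quiet'
Total words: 11

11


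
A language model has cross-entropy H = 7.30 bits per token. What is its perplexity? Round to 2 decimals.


Perplexity formula: PP = 2^H
H = 7.30
PP = 2^7.30
Decompose: 2^7.30 = 2^7 * 2^0.30
2^7 = 128, 2^0.30 ~ 1.2311444
PP ~ 128 * 1.2311444 = 157.5864832
Rounded to 2 decimals: 157.59

157.59


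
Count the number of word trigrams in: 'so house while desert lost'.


Word trigrams from [5] words:
  Trigram 1: (so house while)
  Trigram 2: (house while desert)
  Trigram 3: (while desert lost)
Total word trigrams: 5 - 2 = 3

3


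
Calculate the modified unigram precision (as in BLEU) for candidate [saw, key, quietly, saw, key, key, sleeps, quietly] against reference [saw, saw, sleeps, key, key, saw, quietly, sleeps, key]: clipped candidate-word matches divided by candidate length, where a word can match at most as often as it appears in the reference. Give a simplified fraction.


Reference word counts: {'key': 3, 'quietly': 1, 'saw': 3, 'sleeps': 2}
Checking each candidate word (with clipping):
  'saw' -> in reference (ref count 3, used 1/3) -> match (matches: 1)
  'key' -> in reference (ref count 3, used 1/3) -> match (matches: 2)
  'quietly' -> in reference (ref count 1, used 1/1) -> match (matches: 3)
  'saw' -> in reference (ref count 3, used 2/3) -> match (matches: 4)
  'key' -> in reference (ref count 3, used 2/3) -> match (matches: 5)
  'key' -> in reference (ref count 3, used 3/3) -> match (matches: 6)
  'sleeps' -> in reference (ref count 2, used 1/2) -> match (matches: 7)
  'quietly' -> ref count 1 already used up (1/1) -> clipped, no match (matches: 7)
Clipped matches: 7, Candidate length: 8
Precision = 7/8

7/8


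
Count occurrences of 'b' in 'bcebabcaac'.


Scanning 'bcebabcaac' for 'b':
  Position 0: 'b' -> MATCH (count: 1)
  Position 3: 'b' -> MATCH (count: 2)
  Position 5: 'b' -> MATCH (count: 3)
Total occurrences of 'b': 3

3


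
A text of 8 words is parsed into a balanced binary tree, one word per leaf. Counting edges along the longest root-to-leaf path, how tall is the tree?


In a balanced binary tree with n leaves the deepest leaf is ceil(log2(n)) edges below the root.
log2(8) = 3.0000
ceil(3.0000) = 3
height (edges) = 3

3


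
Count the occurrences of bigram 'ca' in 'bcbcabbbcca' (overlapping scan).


Scanning 'bcbcabbbcca' for bigram 'ca':
  Position 0: 'bc' -> no
  Position 1: 'cb' -> no
  Position 2: 'bc' -> no
  Position 3: 'ca' -> MATCH
  Position 4: 'ab' -> no
  Position 5: 'bb' -> no
  Position 6: 'bb' -> no
  Position 7: 'bc' -> no
  Position 8: 'cc' -> no
  Position 9: 'ca' -> MATCH
Total matches: 2

2


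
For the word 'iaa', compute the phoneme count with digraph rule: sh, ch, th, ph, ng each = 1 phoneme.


Parsing 'iaa' greedily, digraphs first:
  'i' -> vowel phoneme (phonemes so far: 1)
  'a' -> vowel phoneme (phonemes so far: 2)
  'a' -> vowel phoneme (phonemes so far: 3)
Total phonemes: 3

3


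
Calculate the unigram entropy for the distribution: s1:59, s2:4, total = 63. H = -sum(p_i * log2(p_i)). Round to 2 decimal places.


Computing entropy H = -sum(p_i * log2(p_i)):
  s1: p = 59/63 = 0.9365, -p*log2(p) = 0.0886
  s2: p = 4/63 = 0.0635, -p*log2(p) = 0.2525
H = sum of terms = 0.3411
Rounded to 2 decimals: 0.34

0.34


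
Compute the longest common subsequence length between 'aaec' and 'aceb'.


DP table for LCS of 'aaec' and 'aceb':
       a  c  e  b
    0  0  0  0  0
  a 0  1  1  1  1
  a 0  1  1  1  1
  e 0  1  1  2  2
  c 0  1  2  2  2
LCS: 'ae'
LCS length = 2

2


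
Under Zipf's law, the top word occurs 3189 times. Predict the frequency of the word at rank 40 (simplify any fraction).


Zipf's law: freq(rank) = f1 / rank
f1 = 3189, rank = 40
freq = 3189 / 40
GCD(3189, 40) = 1
Simplified: 3189/40

3189/40


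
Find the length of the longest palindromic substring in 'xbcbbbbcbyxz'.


Scanning 'xbcbbbbcbyxz' for palindromic substrings.
Substring at positions 1-8: 'bcbbbbcb'.
Check: reverse('bcbbbbcb') = 'bcbbbbcb' -> palindrome confirmed.
Neighbouring characters ('x' / 'y') break symmetry, so it cannot extend further.
No longer palindromic substring exists; longest length = 8

8


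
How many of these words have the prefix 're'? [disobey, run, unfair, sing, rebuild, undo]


Checking each word for prefix 're':
  'disobey' -> no (count: 0)
  'run' -> no (count: 0)
  'unfair' -> no (count: 0)
  'sing' -> no (count: 0)
  'rebuild' -> YES, starts with 're' (count: 1)
  'undo' -> no (count: 1)
Total with prefix 're': 1

1


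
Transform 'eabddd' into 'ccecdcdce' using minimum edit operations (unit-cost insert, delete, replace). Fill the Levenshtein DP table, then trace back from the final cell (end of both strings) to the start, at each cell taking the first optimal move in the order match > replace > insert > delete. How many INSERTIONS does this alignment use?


Edit distance = 7. Backtracking from cell (6, 9) with preference match > replace > insert > delete,
then listing the resulting alignment 'eabddd' -> 'ccecdcdce' left to right:
  Step 1: insert 'c' [insertion #1]
  Step 2: insert 'c' [insertion #2]
  Step 3: keep 'e'
  Step 4: insert 'c' [insertion #3]
  Step 5: replace a->d
  Step 6: replace b->c
  Step 7: keep 'd'
  Step 8: replace d->c
  Step 9: replace d->e
Total insertions: 3

3


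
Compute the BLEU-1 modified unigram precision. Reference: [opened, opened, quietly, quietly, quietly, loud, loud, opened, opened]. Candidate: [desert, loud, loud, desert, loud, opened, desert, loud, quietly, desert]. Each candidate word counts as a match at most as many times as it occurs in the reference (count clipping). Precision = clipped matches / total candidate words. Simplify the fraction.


Reference word counts: {'loud': 2, 'opened': 4, 'quietly': 3}
Checking each candidate word (with clipping):
  'desert' -> not in reference -> no match (matches: 0)
  'loud' -> in reference (ref count 2, used 1/2) -> match (matches: 1)
  'loud' -> in reference (ref count 2, used 2/2) -> match (matches: 2)
  'desert' -> not in reference -> no match (matches: 2)
  'loud' -> ref count 2 already used up (2/2) -> clipped, no match (matches: 2)
  'opened' -> in reference (ref count 4, used 1/4) -> match (matches: 3)
  'desert' -> not in reference -> no match (matches: 3)
  'loud' -> ref count 2 already used up (2/2) -> clipped, no match (matches: 3)
  'quietly' -> in reference (ref count 3, used 1/3) -> match (matches: 4)
  'desert' -> not in reference -> no match (matches: 4)
Clipped matches: 4, Candidate length: 10
Precision = 4/10 = 2/5

2/5


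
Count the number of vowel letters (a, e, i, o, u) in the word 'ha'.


Scanning each character of 'ha':
  Position 1: 'h' -> consonant (running count: 0)
  Position 2: 'a' -> vowel (running count: 1)
Total vowels: 1

1


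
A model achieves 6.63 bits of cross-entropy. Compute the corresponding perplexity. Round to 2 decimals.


Perplexity formula: PP = 2^H
H = 6.63
PP = 2^6.63
Decompose: 2^6.63 = 2^6 * 2^0.63
2^6 = 64, 2^0.63 ~ 1.5475650
PP ~ 64 * 1.5475650 = 99.0441600
Rounded to 2 decimals: 99.04

99.04


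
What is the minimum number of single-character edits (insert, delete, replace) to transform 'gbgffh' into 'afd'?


Building DP table for s1='gbgffh' (len 6) and s2='afd' (len 3):
       a  f  d
    0  1  2  3
  g 1  1  2  3
  b 2  2  2  3
  g 3  3  3  3
  f 4  4  3  4
  f 5  5  4  4
  h 6  6  5  5
Edit distance = dp[6][3] = 5

5


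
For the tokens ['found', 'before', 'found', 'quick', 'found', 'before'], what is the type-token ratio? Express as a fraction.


Tokens: 6
Unique types: ('before', 'found', 'quick') = 3
TTR = 3/6
Simplify: divide both by 3 -> 1/2
TTR = 1/2

1/2


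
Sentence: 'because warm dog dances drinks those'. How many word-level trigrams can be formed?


Word trigrams from [6] words:
  Trigram 1: (because warm dog)
  Trigram 2: (warm dog dances)
  Trigram 3: (dog dances drinks)
  Trigram 4: (dances drinks those)
Total word trigrams: 6 - 2 = 4

4


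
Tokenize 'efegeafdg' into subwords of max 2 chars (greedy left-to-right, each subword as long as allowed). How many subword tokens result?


'efegeafdg' has 9 characters.
Chunking with max size 2:
  Chunk 1: 'ef' (positions 0-1)
  Chunk 2: 'eg' (positions 2-3)
  Chunk 3: 'ea' (positions 4-5)
  Chunk 4: 'fd' (positions 6-7)
  Chunk 5: 'g' (positions 8-8)
Total chunks: ceil(9 / 2) = 5

5


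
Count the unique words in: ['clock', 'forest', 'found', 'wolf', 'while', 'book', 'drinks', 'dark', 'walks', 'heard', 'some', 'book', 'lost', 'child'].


Listing all tokens and tracking unique types:
  Token 1: 'clock' -> NEW (unique so far: 1)
  Token 2: 'forest' -> NEW (unique so far: 2)
  Token 3: 'found' -> NEW (unique so far: 3)
  Token 4: 'wolf' -> NEW (unique so far: 4)
  Token 5: 'while' -> NEW (unique so far: 5)
  Token 6: 'book' -> NEW (unique so far: 6)
  Token 7: 'drinks' -> NEW (unique so far: 7)
  Token 8: 'dark' -> NEW (unique so far: 8)
  Token 9: 'walks' -> NEW (unique so far: 9)
  Token 10: 'heard' -> NEW (unique so far: 10)
  Token 11: 'some' -> NEW (unique so far: 11)
  Token 12: 'book' -> duplicate (unique so far: 11)
  Token 13: 'lost' -> NEW (unique so far: 12)
  Token 14: 'child' -> NEW (unique so far: 13)
Unique types: ('book', 'child', 'clock', 'dark', 'drinks', 'forest', 'found', 'heard', 'lost', 'some', 'walks', 'while', 'wolf')
Vocabulary size: 13

13


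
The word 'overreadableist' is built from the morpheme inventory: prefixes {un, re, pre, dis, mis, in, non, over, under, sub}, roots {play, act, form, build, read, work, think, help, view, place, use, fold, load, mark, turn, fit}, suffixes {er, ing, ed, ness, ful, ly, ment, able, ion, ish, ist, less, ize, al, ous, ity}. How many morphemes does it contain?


Segmenting 'overreadableist' against the inventory:
  'over' -> prefix (morpheme 1)
  'read' -> root (morpheme 2)
  'able' -> suffix (morpheme 3)
  'ist' -> suffix (morpheme 4)
Total morphemes: 4

4


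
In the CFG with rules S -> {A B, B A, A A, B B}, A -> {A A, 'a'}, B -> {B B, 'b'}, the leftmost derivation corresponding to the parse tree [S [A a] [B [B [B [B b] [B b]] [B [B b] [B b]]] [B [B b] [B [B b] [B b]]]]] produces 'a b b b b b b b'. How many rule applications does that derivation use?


Every bracketed nonterminal node [X ...] in the tree is produced by exactly one rule application.
Reading the tree off as a leftmost derivation:
  Step 1: S  =>  A B   (applied S -> A B)
  Step 2: A B  =>  a B   (applied A -> a)
  Step 3: a B  =>  a B B   (applied B -> B B)
  Step 4: a B B  =>  a B B B   (applied B -> B B)
  Step 5: a B B B  =>  a B B B B   (applied B -> B B)
  Step 6: a B B B B  =>  a b B B B   (applied B -> b)
  Step 7: a b B B B  =>  a b b B B   (applied B -> b)
  Step 8: a b b B B  =>  a b b B B B   (applied B -> B B)
  Step 9: a b b B B B  =>  a b b b B B   (applied B -> b)
  Step 10: a b b b B B  =>  a b b b b B   (applied B -> b)
  Step 11: a b b b b B  =>  a b b b b B B   (applied B -> B B)
  Step 12: a b b b b B B  =>  a b b b b b B   (applied B -> b)
  Step 13: a b b b b b B  =>  a b b b b b B B   (applied B -> B B)
  Step 14: a b b b b b B B  =>  a b b b b b b B   (applied B -> b)
  Step 15: a b b b b b b B  =>  a b b b b b b b   (applied B -> b)
Final yield: a b b b b b b b
Total rewrite steps: 15

15


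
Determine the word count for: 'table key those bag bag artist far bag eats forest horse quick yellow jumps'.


Counting words by splitting on spaces:
  Word 1: 'table'
  Word 2: 'key'
  Word 3: 'those'
  Word 4: 'bag'
  Word 5: 'bag'
  Word 6: 'artist'
  Word 7: 'far'
  Word 8: 'bag'
  Word 9: 'eats'
  Word 10: 'forest'
  Word 11: 'horse'
  Word 12: 'quick'
  Word 13: 'yellow'
  Word 14: 'jumps'
Total words: 14

14


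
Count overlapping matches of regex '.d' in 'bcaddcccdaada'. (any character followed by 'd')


Pattern: .d means any character followed by 'd'.
Scanning 'bcaddcccdaada' position-by-position:
  Pos 0: window 'bc' -> no
  Pos 1: window 'ca' -> no
  Pos 2: window 'ad' -> MATCH
  Pos 3: window 'dd' -> MATCH
  Pos 4: window 'dc' -> no
  Pos 5: window 'cc' -> no
  Pos 6: window 'cc' -> no
  Pos 7: window 'cd' -> MATCH
  Pos 8: window 'da' -> no
  Pos 9: window 'aa' -> no
  Pos 10: window 'ad' -> MATCH
  Pos 11: window 'da' -> no
  Pos 12: window 'a' -> no
Total matches: 4

4


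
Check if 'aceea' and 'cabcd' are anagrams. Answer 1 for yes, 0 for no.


Sort characters of 'aceea': 'aacee'
Sort characters of 'cabcd': 'abccd'
Sorted forms differ -> they are NOT anagrams
Result: 0

0


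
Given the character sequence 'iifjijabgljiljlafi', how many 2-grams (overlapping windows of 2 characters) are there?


String 'iifjijabgljiljlafi' has length L = 18.
Number of overlapping n-grams = L - n + 1
Substituting: 18 - 2 + 1 = 17

17


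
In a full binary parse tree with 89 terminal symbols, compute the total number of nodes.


Leaf nodes (terminals): 89
Internal nodes = n - 1 = 89 - 1 = 88
Total = leaves + internal = 89 + 88 = 177

177


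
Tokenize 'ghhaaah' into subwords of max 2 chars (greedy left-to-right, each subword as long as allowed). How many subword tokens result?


'ghhaaah' has 7 characters.
Chunking with max size 2:
  Chunk 1: 'gh' (positions 0-1)
  Chunk 2: 'ha' (positions 2-3)
  Chunk 3: 'aa' (positions 4-5)
  Chunk 4: 'h' (positions 6-6)
Total chunks: ceil(7 / 2) = 4

4


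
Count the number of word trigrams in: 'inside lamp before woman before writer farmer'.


Word trigrams from [7] words:
  Trigram 1: (inside lamp before)
  Trigram 2: (lamp before woman)
  Trigram 3: (before woman before)
  Trigram 4: (woman before writer)
  Trigram 5: (before writer farmer)
Total word trigrams: 7 - 2 = 5

5


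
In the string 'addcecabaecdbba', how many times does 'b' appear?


Scanning 'addcecabaecdbba' for 'b':
  Position 7: 'b' -> MATCH (count: 1)
  Position 12: 'b' -> MATCH (count: 2)
  Position 13: 'b' -> MATCH (count: 3)
Total occurrences of 'b': 3

3


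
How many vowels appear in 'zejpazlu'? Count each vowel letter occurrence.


Scanning each character of 'zejpazlu':
  Position 1: 'z' -> consonant (running count: 0)
  Position 2: 'e' -> vowel (running count: 1)
  Position 3: 'j' -> consonant (running count: 1)
  Position 4: 'p' -> consonant (running count: 1)
  Position 5: 'a' -> vowel (running count: 2)
  Position 6: 'z' -> consonant (running count: 2)
  Position 7: 'l' -> consonant (running count: 2)
  Position 8: 'u' -> vowel (running count: 3)
Total vowels: 3

3


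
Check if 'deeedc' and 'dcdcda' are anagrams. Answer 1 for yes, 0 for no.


Sort characters of 'deeedc': 'cddeee'
Sort characters of 'dcdcda': 'accddd'
Sorted forms differ -> they are NOT anagrams
Result: 0

0


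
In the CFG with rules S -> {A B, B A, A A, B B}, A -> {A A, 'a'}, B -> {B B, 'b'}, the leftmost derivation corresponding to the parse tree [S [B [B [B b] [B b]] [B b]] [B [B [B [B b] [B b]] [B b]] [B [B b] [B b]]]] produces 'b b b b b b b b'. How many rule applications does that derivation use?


Every bracketed nonterminal node [X ...] in the tree is produced by exactly one rule application.
Reading the tree off as a leftmost derivation:
  Step 1: S  =>  B B   (applied S -> B B)
  Step 2: B B  =>  B B B   (applied B -> B B)
  Step 3: B B B  =>  B B B B   (applied B -> B B)
  Step 4: B B B B  =>  b B B B   (applied B -> b)
  Step 5: b B B B  =>  b b B B   (applied B -> b)
  Step 6: b b B B  =>  b b b B   (applied B -> b)
  Step 7: b b b B  =>  b b b B B   (applied B -> B B)
  Step 8: b b b B B  =>  b b b B B B   (applied B -> B B)
  Step 9: b b b B B B  =>  b b b B B B B   (applied B -> B B)
  Step 10: b b b B B B B  =>  b b b b B B B   (applied B -> b)
  Step 11: b b b b B B B  =>  b b b b b B B   (applied B -> b)
  Step 12: b b b b b B B  =>  b b b b b b B   (applied B -> b)
  Step 13: b b b b b b B  =>  b b b b b b B B   (applied B -> B B)
  Step 14: b b b b b b B B  =>  b b b b b b b B   (applied B -> b)
  Step 15: b b b b b b b B  =>  b b b b b b b b   (applied B -> b)
Final yield: b b b b b b b b
Total rewrite steps: 15

15


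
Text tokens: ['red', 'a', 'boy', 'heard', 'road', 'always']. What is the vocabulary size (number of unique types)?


Listing all tokens and tracking unique types:
  Token 1: 'red' -> NEW (unique so far: 1)
  Token 2: 'a' -> NEW (unique so far: 2)
  Token 3: 'boy' -> NEW (unique so far: 3)
  Token 4: 'heard' -> NEW (unique so far: 4)
  Token 5: 'road' -> NEW (unique so far: 5)
  Token 6: 'always' -> NEW (unique so far: 6)
Unique types: ('a', 'always', 'boy', 'heard', 'red', 'road')
Vocabulary size: 6

6


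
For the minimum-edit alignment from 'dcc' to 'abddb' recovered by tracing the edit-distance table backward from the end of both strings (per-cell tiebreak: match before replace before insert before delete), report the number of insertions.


Edit distance = 4. Backtracking from cell (3, 5) with preference match > replace > insert > delete,
then listing the resulting alignment 'dcc' -> 'abddb' left to right:
  Step 1: insert 'a' [insertion #1]
  Step 2: insert 'b' [insertion #2]
  Step 3: keep 'd'
  Step 4: replace c->d
  Step 5: replace c->b
Total insertions: 2

2


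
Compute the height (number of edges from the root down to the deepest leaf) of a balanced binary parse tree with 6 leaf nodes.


In a balanced binary tree with n leaves the deepest leaf is ceil(log2(n)) edges below the root.
log2(6) = 2.5850
ceil(2.5850) = 3
height (edges) = 3

3


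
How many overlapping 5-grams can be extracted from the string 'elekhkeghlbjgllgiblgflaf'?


String 'elekhkeghlbjgllgiblgflaf' has length L = 24.
Number of overlapping n-grams = L - n + 1
Substituting: 24 - 5 + 1 = 20

20


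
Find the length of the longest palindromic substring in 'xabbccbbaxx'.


Scanning 'xabbccbbaxx' for palindromic substrings.
Substring at positions 0-9: 'xabbccbbax'.
Check: reverse('xabbccbbax') = 'xabbccbbax' -> palindrome confirmed.
Neighbouring characters ('-' / 'x') break symmetry, so it cannot extend further.
No longer palindromic substring exists; longest length = 10

10


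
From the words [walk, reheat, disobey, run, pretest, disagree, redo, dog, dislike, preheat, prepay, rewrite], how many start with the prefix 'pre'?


Checking each word for prefix 'pre':
  'walk' -> no (count: 0)
  'reheat' -> no (count: 0)
  'disobey' -> no (count: 0)
  'run' -> no (count: 0)
  'pretest' -> YES, starts with 'pre' (count: 1)
  'disagree' -> no (count: 1)
  'redo' -> no (count: 1)
  'dog' -> no (count: 1)
  'dislike' -> no (count: 1)
  'preheat' -> YES, starts with 'pre' (count: 2)
  'prepay' -> YES, starts with 'pre' (count: 3)
  'rewrite' -> no (count: 3)
Total with prefix 'pre': 3

3


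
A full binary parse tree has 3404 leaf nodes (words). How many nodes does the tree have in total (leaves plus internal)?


Leaf nodes (terminals): 3404
Internal nodes = n - 1 = 3404 - 1 = 3403
Total = leaves + internal = 3404 + 3403 = 6807

6807


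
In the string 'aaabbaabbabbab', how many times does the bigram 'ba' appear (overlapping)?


Scanning 'aaabbaabbabbab' for bigram 'ba':
  Position 0: 'aa' -> no
  Position 1: 'aa' -> no
  Position 2: 'ab' -> no
  Position 3: 'bb' -> no
  Position 4: 'ba' -> MATCH
  Position 5: 'aa' -> no
  Position 6: 'ab' -> no
  Position 7: 'bb' -> no
  Position 8: 'ba' -> MATCH
  Position 9: 'ab' -> no
  Position 10: 'bb' -> no
  Position 11: 'ba' -> MATCH
  Position 12: 'ab' -> no
Total matches: 3

3


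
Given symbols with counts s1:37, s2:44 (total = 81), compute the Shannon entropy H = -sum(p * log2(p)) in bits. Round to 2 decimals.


Computing entropy H = -sum(p_i * log2(p_i)):
  s1: p = 37/81 = 0.4568, -p*log2(p) = 0.5164
  s2: p = 44/81 = 0.5432, -p*log2(p) = 0.4783
H = sum of terms = 0.9947
Rounded to 2 decimals: 0.99

0.99


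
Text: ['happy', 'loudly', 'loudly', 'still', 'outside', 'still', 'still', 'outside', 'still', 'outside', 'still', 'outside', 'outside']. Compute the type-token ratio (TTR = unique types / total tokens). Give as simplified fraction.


Tokens: 13
Unique types: ('happy', 'loudly', 'outside', 'still') = 4
TTR = 4/13
Already in lowest terms.

4/13
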